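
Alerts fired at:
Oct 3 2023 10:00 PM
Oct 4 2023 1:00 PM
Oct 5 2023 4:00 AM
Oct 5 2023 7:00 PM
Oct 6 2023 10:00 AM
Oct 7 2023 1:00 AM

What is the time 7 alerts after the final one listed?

Spacing: 15, 15, 15, 15, 15 h — constant 15 h.
Oct 7 2023 1:00 AM + 15 h = Oct 7 2023 4:00 PM.
Oct 7 2023 4:00 PM + 15 h = Oct 8 2023 7:00 AM.
Oct 8 2023 7:00 AM + 15 h = Oct 8 2023 10:00 PM.
Oct 8 2023 10:00 PM + 15 h = Oct 9 2023 1:00 PM.
Oct 9 2023 1:00 PM + 15 h = Oct 10 2023 4:00 AM.
Oct 10 2023 4:00 AM + 15 h = Oct 10 2023 7:00 PM.
Oct 10 2023 7:00 PM + 15 h = Oct 11 2023 10:00 AM.

Oct 11 2023 10:00 AM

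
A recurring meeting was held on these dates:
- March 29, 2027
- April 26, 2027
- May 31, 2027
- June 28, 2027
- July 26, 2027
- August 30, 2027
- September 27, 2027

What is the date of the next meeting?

October 25, 2027

These are Mondays with 28, 35, 28, 28, 35, 28-day gaps.
Each is the final Monday of its month — March 29, 2027 is past the 28th, so '4th Monday' doesn't fit.
October 2027 ends with Monday October 25, 2027.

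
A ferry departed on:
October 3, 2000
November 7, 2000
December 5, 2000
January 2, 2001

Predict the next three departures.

February 6, 2001; March 6, 2001; April 3, 2001

All dates are Tuesdays, 35, 28, 28 days apart.
Specifically, the 1st Tuesday of each month.
February 2001 — 1st Tuesday is February 6, 2001.
1st Tuesday of March 2001: March 6, 2001.
April 2001 — 1st Tuesday is April 3, 2001.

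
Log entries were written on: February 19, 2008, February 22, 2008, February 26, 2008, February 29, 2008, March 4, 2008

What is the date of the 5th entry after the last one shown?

The gap pattern 3, 4, 3, 4 repeats every 2 events.
These are the Tuesdays and Fridays of each week.
The following Friday is March 7, 2008.
The following Tuesday is March 11, 2008.
Next Friday: March 14, 2008.
The following Tuesday is March 18, 2008.
Next Friday: March 21, 2008.

March 21, 2008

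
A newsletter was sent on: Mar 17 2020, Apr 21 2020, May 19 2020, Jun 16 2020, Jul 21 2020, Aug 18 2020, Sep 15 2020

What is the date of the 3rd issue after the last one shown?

Dec 15 2020

Gaps: 35, 28, 28, 35, 28, 28 days — a mix of 28 and 35. Every date is a Tuesday.
Each is the 3rd Tuesday of its month.
3rd Tuesday of October 2020: Oct 20 2020.
3rd Tuesday of November 2020: Nov 17 2020.
3rd Tuesday of December 2020: Dec 15 2020.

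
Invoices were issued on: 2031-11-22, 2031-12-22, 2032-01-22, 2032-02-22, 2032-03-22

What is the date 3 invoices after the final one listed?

2032-06-22

Each date is the 22nd; the gaps (30, 31, 31, 29) track the month lengths.
The rule is the 22nd of each month.
April 2032: 2032-04-22.
May 2032: 2032-05-22.
June 2032: 2032-06-22.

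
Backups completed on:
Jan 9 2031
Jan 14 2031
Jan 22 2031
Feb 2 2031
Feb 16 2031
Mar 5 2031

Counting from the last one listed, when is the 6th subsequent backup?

Gaps: 5, 8, 11, 14, 17 days — each gap is 3 larger than the previous one.
Next gap: 20 days. Mar 5 2031 + 20 days = Mar 25 2031.
Next gap: 23 days. Mar 25 2031 + 23 days = Apr 17 2031.
Next gap: 26 days. Apr 17 2031 + 26 days = May 13 2031.
Next gap: 29 days. May 13 2031 + 29 days = Jun 11 2031.
Next gap: 32 days. Jun 11 2031 + 32 days = Jul 13 2031.
Next gap: 35 days. Jul 13 2031 + 35 days = Aug 17 2031.

Aug 17 2031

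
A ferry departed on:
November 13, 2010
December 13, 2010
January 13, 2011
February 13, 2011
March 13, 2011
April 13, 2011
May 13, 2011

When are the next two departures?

The day-of-month is always 13 (30, 31, 31, 28, 31, 30 days between events).
So this recurs on the 13th of each month.
June 2011: June 13, 2011.
Next: July 2011 → July 13, 2011.

June 13, 2011; July 13, 2011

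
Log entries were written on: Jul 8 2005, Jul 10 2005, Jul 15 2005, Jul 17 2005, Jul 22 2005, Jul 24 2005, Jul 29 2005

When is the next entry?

Jul 31 2005

Gaps: 2, 5, 2, 5, 2, 5 days — not constant, but cyclic with period 2.
The events fall on every Friday and Sunday.
Next Sunday: Jul 31 2005.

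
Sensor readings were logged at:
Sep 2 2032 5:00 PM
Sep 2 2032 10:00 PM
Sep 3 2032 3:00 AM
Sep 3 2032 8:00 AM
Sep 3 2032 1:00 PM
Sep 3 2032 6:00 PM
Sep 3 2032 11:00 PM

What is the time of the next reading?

Sep 4 2032 4:00 AM

The interval is a steady 5 hours (5, 5, 5, 5, 5, 5).
Sep 3 2032 11:00 PM + 5 h = Sep 4 2032 4:00 AM.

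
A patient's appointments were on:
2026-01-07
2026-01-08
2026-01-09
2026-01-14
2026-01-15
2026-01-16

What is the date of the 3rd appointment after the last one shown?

Every event lands on a Wednesday or Thursday or Friday (gaps cycle 1, 1, 5, 1, 1).
So the schedule is: every Wednesday, Thursday and Friday.
The following Wednesday is 2026-01-21.
The following Thursday is 2026-01-22.
The following Friday is 2026-01-23.

2026-01-23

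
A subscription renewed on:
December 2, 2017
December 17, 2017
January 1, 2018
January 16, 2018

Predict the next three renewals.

January 31, 2018; February 15, 2018; March 2, 2018

Every event comes 15 days after the last (15, 15, 15).
January 16, 2018 + 15 days = January 31, 2018.
January 31, 2018 + 15 days = February 15, 2018.
February 15, 2018 + 15 days = March 2, 2018.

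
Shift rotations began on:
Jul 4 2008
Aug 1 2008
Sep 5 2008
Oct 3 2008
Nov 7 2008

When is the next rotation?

Dec 5 2008

Gaps: 28, 35, 28, 35 days — a mix of 28 and 35. Every date is a Friday.
Each is the 1st Friday of its month.
December 2008 — 1st Friday is Dec 5 2008.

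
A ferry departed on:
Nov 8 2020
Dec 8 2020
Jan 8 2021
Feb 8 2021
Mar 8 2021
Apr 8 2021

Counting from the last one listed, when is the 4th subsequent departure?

The day-of-month is always 8 (30, 31, 31, 28, 31 days between events).
So this recurs on the 8th of each month.
Next: May 2021 → May 8 2021.
June 2021: Jun 8 2021.
July 2021: Jul 8 2021.
August 2021: Aug 8 2021.

Aug 8 2021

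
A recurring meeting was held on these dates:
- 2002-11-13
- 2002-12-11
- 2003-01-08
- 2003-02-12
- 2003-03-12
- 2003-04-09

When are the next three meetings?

2003-05-14, 2003-06-11, 2003-07-09

Gaps: 28, 28, 35, 28, 28 days — a mix of 28 and 35. Every date is a Wednesday.
Each is the 2nd Wednesday of its month.
2nd Wednesday of May 2003: 2003-05-14.
June 2003 — 2nd Wednesday is 2003-06-11.
2nd Wednesday of July 2003: 2003-07-09.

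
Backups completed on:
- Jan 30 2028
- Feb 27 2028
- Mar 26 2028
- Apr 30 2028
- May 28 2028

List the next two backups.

Jun 25 2028, Jul 30 2028

These are Sundays with 28, 28, 35, 28-day gaps.
Each is the final Sunday of its month — Jan 30 2028 is past the 28th, so '4th Sunday' doesn't fit.
Last Sunday of June 2028: Jun 25 2028.
July 2028 ends with Sunday Jul 30 2028.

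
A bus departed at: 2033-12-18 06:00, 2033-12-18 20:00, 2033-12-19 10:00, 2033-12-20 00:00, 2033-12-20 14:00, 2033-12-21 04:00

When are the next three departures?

2033-12-21 18:00, 2033-12-22 08:00, 2033-12-22 22:00

The interval is a steady 14 hours (14, 14, 14, 14, 14).
2033-12-21 04:00 + 14 h = 2033-12-21 18:00.
2033-12-21 18:00 + 14 h = 2033-12-22 08:00.
2033-12-22 08:00 + 14 h = 2033-12-22 22:00.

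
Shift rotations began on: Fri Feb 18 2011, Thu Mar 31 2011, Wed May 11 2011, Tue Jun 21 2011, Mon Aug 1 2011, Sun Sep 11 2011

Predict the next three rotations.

The spacing is 41, 41, 41, 41, 41 days — always 41 days.
Sun Sep 11 2011 + 41 days = Sat Oct 22 2011.
Sat Oct 22 2011 + 41 days = Fri Dec 2 2011.
Fri Dec 2 2011 + 41 days = Thu Jan 12 2012.

Sat Oct 22 2011, Fri Dec 2 2011, Thu Jan 12 2012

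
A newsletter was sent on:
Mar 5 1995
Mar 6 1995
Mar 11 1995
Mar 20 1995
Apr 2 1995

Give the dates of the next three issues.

Apr 19 1995, May 10 1995, Jun 4 1995

Intervals are 1, 5, 9, 13 days — an arithmetic progression with common difference 4.
Next gap: 17 days. Apr 2 1995 + 17 days = Apr 19 1995.
Next gap: 21 days. Apr 19 1995 + 21 days = May 10 1995.
Next gap: 25 days. May 10 1995 + 25 days = Jun 4 1995.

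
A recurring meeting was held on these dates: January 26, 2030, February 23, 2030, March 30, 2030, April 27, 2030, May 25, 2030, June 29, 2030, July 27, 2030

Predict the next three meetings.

August 31, 2030; September 28, 2030; October 26, 2030

Every date is a Saturday; gaps 28, 35, 28, 28, 35, 28 days.
Each is the last Saturday of its month (at least one falls on the 29th or later, ruling out '4th Saturday').
Last Saturday of August 2030: August 31, 2030.
September 2030 ends with Saturday September 28, 2030.
Last Saturday of October 2030: October 26, 2030.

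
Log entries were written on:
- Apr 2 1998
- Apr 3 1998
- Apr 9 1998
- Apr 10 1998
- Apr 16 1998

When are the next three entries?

Every event lands on a Thursday or Friday (gaps cycle 1, 6, 1, 6).
So the schedule is: every Thursday and Friday.
The following Friday is Apr 17 1998.
The following Thursday is Apr 23 1998.
The following Friday is Apr 24 1998.

Apr 17 1998, Apr 23 1998, Apr 24 1998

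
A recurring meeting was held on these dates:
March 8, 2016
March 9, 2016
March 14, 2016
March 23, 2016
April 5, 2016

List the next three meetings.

April 22, 2016; May 13, 2016; June 7, 2016

The spacing grows by 4 each time: 1, 5, 9, 13 days.
Next gap: 17 days. April 5, 2016 + 17 days = April 22, 2016.
Next gap: 21 days. April 22, 2016 + 21 days = May 13, 2016.
Next gap: 25 days. May 13, 2016 + 25 days = June 7, 2016.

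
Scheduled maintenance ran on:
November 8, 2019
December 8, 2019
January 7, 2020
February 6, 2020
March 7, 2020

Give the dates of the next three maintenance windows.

Every event comes 30 days after the last (30, 30, 30, 30).
March 7, 2020 + 30 days = April 6, 2020.
April 6, 2020 + 30 days = May 6, 2020.
May 6, 2020 + 30 days = June 5, 2020.

April 6, 2020; May 6, 2020; June 5, 2020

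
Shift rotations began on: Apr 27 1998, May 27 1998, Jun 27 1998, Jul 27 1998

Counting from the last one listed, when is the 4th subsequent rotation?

Nov 27 1998

The day-of-month is always 27 (30, 31, 30 days between events).
So this recurs on the 27th of each month.
Next: August 1998 → Aug 27 1998.
Next: September 1998 → Sep 27 1998.
Next: October 1998 → Oct 27 1998.
November 1998: Nov 27 1998.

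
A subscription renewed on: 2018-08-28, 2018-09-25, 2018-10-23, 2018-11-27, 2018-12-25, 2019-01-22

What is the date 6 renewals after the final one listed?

These are Tuesdays at 28- or 35-day spacing (28, 28, 35, 28, 28).
The pattern: 4th Tuesday of the month.
4th Tuesday of February 2019: 2019-02-26.
4th Tuesday of March 2019: 2019-03-26.
4th Tuesday of April 2019: 2019-04-23.
May 2019 — 4th Tuesday is 2019-05-28.
June 2019 — 4th Tuesday is 2019-06-25.
July 2019 — 4th Tuesday is 2019-07-23.

2019-07-23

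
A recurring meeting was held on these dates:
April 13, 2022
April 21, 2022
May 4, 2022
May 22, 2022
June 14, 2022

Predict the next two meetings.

July 12, 2022; August 14, 2022

Intervals are 8, 13, 18, 23 days — an arithmetic progression with common difference 5.
Next gap: 28 days. June 14, 2022 + 28 days = July 12, 2022.
Next gap: 33 days. July 12, 2022 + 33 days = August 14, 2022.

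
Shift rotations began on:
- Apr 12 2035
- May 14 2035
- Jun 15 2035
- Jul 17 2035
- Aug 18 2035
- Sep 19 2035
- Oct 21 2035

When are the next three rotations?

Nov 22 2035, Dec 24 2035, Jan 25 2036

The spacing is 32, 32, 32, 32, 32, 32 days — always 32 days.
Oct 21 2035 + 32 days = Nov 22 2035.
Nov 22 2035 + 32 days = Dec 24 2035.
Dec 24 2035 + 32 days = Jan 25 2036.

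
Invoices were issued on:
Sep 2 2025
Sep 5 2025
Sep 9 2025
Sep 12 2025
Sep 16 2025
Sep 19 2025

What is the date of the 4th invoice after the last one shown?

Oct 3 2025

The gap pattern 3, 4, 3, 4, 3 repeats every 2 events.
These are the Tuesdays and Fridays of each week.
Next Tuesday: Sep 23 2025.
The following Friday is Sep 26 2025.
The following Tuesday is Sep 30 2025.
Next Friday: Oct 3 2025.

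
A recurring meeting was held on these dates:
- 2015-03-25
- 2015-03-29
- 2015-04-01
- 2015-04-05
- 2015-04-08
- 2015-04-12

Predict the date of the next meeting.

Every event lands on a Wednesday or Sunday (gaps cycle 4, 3, 4, 3, 4).
So the schedule is: every Wednesday and Sunday.
The following Wednesday is 2015-04-15.

2015-04-15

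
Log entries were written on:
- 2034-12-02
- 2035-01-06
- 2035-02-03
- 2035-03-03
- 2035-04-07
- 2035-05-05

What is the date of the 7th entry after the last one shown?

Gaps: 35, 28, 28, 35, 28 days — a mix of 28 and 35. Every date is a Saturday.
Each is the 1st Saturday of its month.
1st Saturday of June 2035: 2035-06-02.
July 2035 — 1st Saturday is 2035-07-07.
1st Saturday of August 2035: 2035-08-04.
September 2035 — 1st Saturday is 2035-09-01.
October 2035 — 1st Saturday is 2035-10-06.
November 2035 — 1st Saturday is 2035-11-03.
December 2035 — 1st Saturday is 2035-12-01.

2035-12-01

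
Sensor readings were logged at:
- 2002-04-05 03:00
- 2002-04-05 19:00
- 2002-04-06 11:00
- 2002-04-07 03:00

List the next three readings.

The interval is a steady 16 hours (16, 16, 16).
2002-04-07 03:00 + 16 h = 2002-04-07 19:00.
2002-04-07 19:00 + 16 h = 2002-04-08 11:00.
2002-04-08 11:00 + 16 h = 2002-04-09 03:00.

2002-04-07 19:00, 2002-04-08 11:00, 2002-04-09 03:00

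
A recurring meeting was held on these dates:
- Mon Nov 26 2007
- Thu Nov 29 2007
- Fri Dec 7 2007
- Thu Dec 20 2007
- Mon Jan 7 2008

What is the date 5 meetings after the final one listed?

Intervals are 3, 8, 13, 18 days — an arithmetic progression with common difference 5.
Next gap: 23 days. Mon Jan 7 2008 + 23 days = Wed Jan 30 2008.
Next gap: 28 days. Wed Jan 30 2008 + 28 days = Wed Feb 27 2008.
Next gap: 33 days. Wed Feb 27 2008 + 33 days = Mon Mar 31 2008.
Next gap: 38 days. Mon Mar 31 2008 + 38 days = Thu May 8 2008.
Next gap: 43 days. Thu May 8 2008 + 43 days = Fri Jun 20 2008.

Fri Jun 20 2008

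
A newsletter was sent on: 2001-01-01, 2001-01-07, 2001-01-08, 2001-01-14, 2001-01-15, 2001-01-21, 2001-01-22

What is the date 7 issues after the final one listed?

2001-02-18

Every event lands on a Monday or Sunday (gaps cycle 6, 1, 6, 1, 6, 1).
So the schedule is: every Monday and Sunday.
The following Sunday is 2001-01-28.
Next Monday: 2001-01-29.
The following Sunday is 2001-02-04.
The following Monday is 2001-02-05.
Next Sunday: 2001-02-11.
The following Monday is 2001-02-12.
The following Sunday is 2001-02-18.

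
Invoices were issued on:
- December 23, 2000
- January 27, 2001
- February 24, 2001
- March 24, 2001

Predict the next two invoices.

Gaps: 35, 28, 28 days — a mix of 28 and 35. Every date is a Saturday.
Each is the 4th Saturday of its month.
April 2001 — 4th Saturday is April 28, 2001.
May 2001 — 4th Saturday is May 26, 2001.

April 28, 2001; May 26, 2001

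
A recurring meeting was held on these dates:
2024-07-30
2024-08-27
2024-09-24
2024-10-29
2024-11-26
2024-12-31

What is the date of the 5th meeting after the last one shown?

All Tuesdays; the gaps (28, 28, 35, 28, 35) vary with month length.
This is the last Tuesday of each month.
January 2025 ends with Tuesday 2025-01-28.
Last Tuesday of February 2025: 2025-02-25.
Last Tuesday of March 2025: 2025-03-25.
April 2025 ends with Tuesday 2025-04-29.
May 2025 ends with Tuesday 2025-05-27.

2025-05-27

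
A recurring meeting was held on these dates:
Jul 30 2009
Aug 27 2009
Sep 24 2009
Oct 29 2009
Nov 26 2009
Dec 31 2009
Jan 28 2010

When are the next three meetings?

All Thursdays; the gaps (28, 28, 35, 28, 35, 28) vary with month length.
This is the last Thursday of each month.
February 2010 ends with Thursday Feb 25 2010.
Last Thursday of March 2010: Mar 25 2010.
Last Thursday of April 2010: Apr 29 2010.

Feb 25 2010, Mar 25 2010, Apr 29 2010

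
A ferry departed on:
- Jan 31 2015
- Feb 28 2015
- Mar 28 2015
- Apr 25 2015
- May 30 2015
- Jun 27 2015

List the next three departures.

Jul 25 2015, Aug 29 2015, Sep 26 2015

These are Saturdays with 28, 28, 28, 35, 28-day gaps.
Each is the final Saturday of its month — Jan 31 2015 is past the 28th, so '4th Saturday' doesn't fit.
July 2015 ends with Saturday Jul 25 2015.
Last Saturday of August 2015: Aug 29 2015.
September 2015 ends with Saturday Sep 26 2015.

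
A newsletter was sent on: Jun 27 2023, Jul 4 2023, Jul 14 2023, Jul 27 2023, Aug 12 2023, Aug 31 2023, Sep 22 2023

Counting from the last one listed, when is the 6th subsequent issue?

The spacing grows by 3 each time: 7, 10, 13, 16, 19, 22 days.
Next gap: 25 days. Sep 22 2023 + 25 days = Oct 17 2023.
Next gap: 28 days. Oct 17 2023 + 28 days = Nov 14 2023.
Next gap: 31 days. Nov 14 2023 + 31 days = Dec 15 2023.
Next gap: 34 days. Dec 15 2023 + 34 days = Jan 18 2024.
Next gap: 37 days. Jan 18 2024 + 37 days = Feb 24 2024.
Next gap: 40 days. Feb 24 2024 + 40 days = Apr 4 2024.

Apr 4 2024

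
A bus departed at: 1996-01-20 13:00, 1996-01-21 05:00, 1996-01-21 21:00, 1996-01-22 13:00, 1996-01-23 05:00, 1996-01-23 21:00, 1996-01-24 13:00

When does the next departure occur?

1996-01-25 05:00

Gaps: 16, 16, 16, 16, 16, 16 hours — each event is 16 hours after the previous one.
1996-01-24 13:00 + 16 h = 1996-01-25 05:00.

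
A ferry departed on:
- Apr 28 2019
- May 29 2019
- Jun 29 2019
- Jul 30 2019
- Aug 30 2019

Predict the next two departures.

The spacing is 31, 31, 31, 31 days — always 31 days.
Aug 30 2019 + 31 days = Sep 30 2019.
Sep 30 2019 + 31 days = Oct 31 2019.

Sep 30 2019, Oct 31 2019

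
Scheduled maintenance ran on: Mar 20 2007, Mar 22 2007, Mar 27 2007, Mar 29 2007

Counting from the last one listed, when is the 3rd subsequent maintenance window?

Apr 10 2007

The gap pattern 2, 5, 2 repeats every 2 events.
These are the Tuesdays and Thursdays of each week.
Next Tuesday: Apr 3 2007.
The following Thursday is Apr 5 2007.
The following Tuesday is Apr 10 2007.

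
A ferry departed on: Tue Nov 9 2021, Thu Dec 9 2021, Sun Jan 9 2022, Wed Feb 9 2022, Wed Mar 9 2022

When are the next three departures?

Each date is the 9th; the gaps (30, 31, 31, 28) track the month lengths.
The rule is the 9th of each month.
Next: April 2022 → Sat Apr 9 2022.
Next: May 2022 → Mon May 9 2022.
June 2022: Thu Jun 9 2022.

Sat Apr 9 2022, Mon May 9 2022, Thu Jun 9 2022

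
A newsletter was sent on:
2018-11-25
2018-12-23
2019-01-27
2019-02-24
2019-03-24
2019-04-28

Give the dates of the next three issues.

2019-05-26, 2019-06-23, 2019-07-28

Gaps: 28, 35, 28, 28, 35 days — a mix of 28 and 35. Every date is a Sunday.
Each is the 4th Sunday of its month.
May 2019 — 4th Sunday is 2019-05-26.
June 2019 — 4th Sunday is 2019-06-23.
July 2019 — 4th Sunday is 2019-07-28.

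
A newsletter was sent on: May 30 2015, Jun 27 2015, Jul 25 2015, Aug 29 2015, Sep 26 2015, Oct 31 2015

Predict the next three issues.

All Saturdays; the gaps (28, 28, 35, 28, 35) vary with month length.
This is the last Saturday of each month.
Last Saturday of November 2015: Nov 28 2015.
December 2015 ends with Saturday Dec 26 2015.
January 2016 ends with Saturday Jan 30 2016.

Nov 28 2015, Dec 26 2015, Jan 30 2016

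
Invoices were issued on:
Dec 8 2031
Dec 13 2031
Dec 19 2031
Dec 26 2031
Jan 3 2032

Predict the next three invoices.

Intervals are 5, 6, 7, 8 days — an arithmetic progression with common difference 1.
Next gap: 9 days. Jan 3 2032 + 9 days = Jan 12 2032.
Next gap: 10 days. Jan 12 2032 + 10 days = Jan 22 2032.
Next gap: 11 days. Jan 22 2032 + 11 days = Feb 2 2032.

Jan 12 2032, Jan 22 2032, Feb 2 2032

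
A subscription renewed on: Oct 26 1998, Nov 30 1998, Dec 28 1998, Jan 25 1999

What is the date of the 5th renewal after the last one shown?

All Mondays; the gaps (35, 28, 28) vary with month length.
This is the last Monday of each month.
Last Monday of February 1999: Feb 22 1999.
March 1999 ends with Monday Mar 29 1999.
Last Monday of April 1999: Apr 26 1999.
Last Monday of May 1999: May 31 1999.
June 1999 ends with Monday Jun 28 1999.

Jun 28 1999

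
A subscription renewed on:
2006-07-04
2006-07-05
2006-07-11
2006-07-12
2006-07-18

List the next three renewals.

2006-07-19, 2006-07-25, 2006-07-26

The gap pattern 1, 6, 1, 6 repeats every 2 events.
These are the Tuesdays and Wednesdays of each week.
The following Wednesday is 2006-07-19.
Next Tuesday: 2006-07-25.
Next Wednesday: 2006-07-26.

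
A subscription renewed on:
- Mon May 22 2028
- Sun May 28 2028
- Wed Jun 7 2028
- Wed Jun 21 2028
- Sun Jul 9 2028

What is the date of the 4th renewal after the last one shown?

Sun Oct 29 2028

Intervals are 6, 10, 14, 18 days — an arithmetic progression with common difference 4.
Next gap: 22 days. Sun Jul 9 2028 + 22 days = Mon Jul 31 2028.
Next gap: 26 days. Mon Jul 31 2028 + 26 days = Sat Aug 26 2028.
Next gap: 30 days. Sat Aug 26 2028 + 30 days = Mon Sep 25 2028.
Next gap: 34 days. Mon Sep 25 2028 + 34 days = Sun Oct 29 2028.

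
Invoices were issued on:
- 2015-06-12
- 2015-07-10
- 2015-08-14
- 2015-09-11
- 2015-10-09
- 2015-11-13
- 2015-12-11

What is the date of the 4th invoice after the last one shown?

These are Fridays at 28- or 35-day spacing (28, 35, 28, 28, 35, 28).
The pattern: 2nd Friday of the month.
January 2016 — 2nd Friday is 2016-01-08.
2nd Friday of February 2016: 2016-02-12.
2nd Friday of March 2016: 2016-03-11.
April 2016 — 2nd Friday is 2016-04-08.

2016-04-08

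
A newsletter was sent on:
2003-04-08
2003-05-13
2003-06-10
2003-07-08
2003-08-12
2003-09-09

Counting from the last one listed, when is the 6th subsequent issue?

These are Tuesdays at 28- or 35-day spacing (35, 28, 28, 35, 28).
The pattern: 2nd Tuesday of the month.
2nd Tuesday of October 2003: 2003-10-14.
2nd Tuesday of November 2003: 2003-11-11.
2nd Tuesday of December 2003: 2003-12-09.
January 2004 — 2nd Tuesday is 2004-01-13.
February 2004 — 2nd Tuesday is 2004-02-10.
March 2004 — 2nd Tuesday is 2004-03-09.

2004-03-09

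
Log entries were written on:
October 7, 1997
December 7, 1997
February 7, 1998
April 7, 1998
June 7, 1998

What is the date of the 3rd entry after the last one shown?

December 7, 1998

Each date is the 7th; the gaps (61, 62, 59, 61) track the month lengths.
The rule is the 7th of every 2 months.
Next: August 1998 → August 7, 1998.
Next: October 1998 → October 7, 1998.
December 1998: December 7, 1998.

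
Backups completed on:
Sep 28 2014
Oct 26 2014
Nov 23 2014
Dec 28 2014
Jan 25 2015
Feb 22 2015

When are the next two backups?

Mar 22 2015, Apr 26 2015

Gaps: 28, 28, 35, 28, 28 days — a mix of 28 and 35. Every date is a Sunday.
Each is the 4th Sunday of its month.
4th Sunday of March 2015: Mar 22 2015.
April 2015 — 4th Sunday is Apr 26 2015.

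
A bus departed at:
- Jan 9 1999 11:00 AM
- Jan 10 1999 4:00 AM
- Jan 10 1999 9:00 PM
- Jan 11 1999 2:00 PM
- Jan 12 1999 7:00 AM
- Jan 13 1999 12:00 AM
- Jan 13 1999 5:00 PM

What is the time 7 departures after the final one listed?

Jan 18 1999 4:00 PM

Gaps: 17, 17, 17, 17, 17, 17 hours — each event is 17 hours after the previous one.
Jan 13 1999 5:00 PM + 17 h = Jan 14 1999 10:00 AM.
Jan 14 1999 10:00 AM + 17 h = Jan 15 1999 3:00 AM.
Jan 15 1999 3:00 AM + 17 h = Jan 15 1999 8:00 PM.
Jan 15 1999 8:00 PM + 17 h = Jan 16 1999 1:00 PM.
Jan 16 1999 1:00 PM + 17 h = Jan 17 1999 6:00 AM.
Jan 17 1999 6:00 AM + 17 h = Jan 17 1999 11:00 PM.
Jan 17 1999 11:00 PM + 17 h = Jan 18 1999 4:00 PM.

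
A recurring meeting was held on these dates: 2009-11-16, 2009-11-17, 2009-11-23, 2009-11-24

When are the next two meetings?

The gap pattern 1, 6, 1 repeats every 2 events.
These are the Mondays and Tuesdays of each week.
The following Monday is 2009-11-30.
Next Tuesday: 2009-12-01.

2009-11-30, 2009-12-01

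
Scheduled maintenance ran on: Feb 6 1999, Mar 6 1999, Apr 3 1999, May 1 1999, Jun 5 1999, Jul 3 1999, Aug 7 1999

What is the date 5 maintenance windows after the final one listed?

Jan 1 2000

Gaps: 28, 28, 28, 35, 28, 35 days — a mix of 28 and 35. Every date is a Saturday.
Each is the 1st Saturday of its month.
1st Saturday of September 1999: Sep 4 1999.
1st Saturday of October 1999: Oct 2 1999.
1st Saturday of November 1999: Nov 6 1999.
1st Saturday of December 1999: Dec 4 1999.
1st Saturday of January 2000: Jan 1 2000.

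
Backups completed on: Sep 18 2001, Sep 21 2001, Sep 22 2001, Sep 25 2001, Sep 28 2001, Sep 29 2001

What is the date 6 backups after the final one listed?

The gap pattern 3, 1, 3, 3, 1 repeats every 3 events.
These are the Tuesdays, Fridays and Saturdays of each week.
The following Tuesday is Oct 2 2001.
Next Friday: Oct 5 2001.
Next Saturday: Oct 6 2001.
Next Tuesday: Oct 9 2001.
The following Friday is Oct 12 2001.
The following Saturday is Oct 13 2001.

Oct 13 2001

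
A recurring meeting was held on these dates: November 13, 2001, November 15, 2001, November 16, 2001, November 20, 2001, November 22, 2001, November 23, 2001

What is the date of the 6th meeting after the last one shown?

The gap pattern 2, 1, 4, 2, 1 repeats every 3 events.
These are the Tuesdays, Thursdays and Fridays of each week.
The following Tuesday is November 27, 2001.
Next Thursday: November 29, 2001.
The following Friday is November 30, 2001.
Next Tuesday: December 4, 2001.
Next Thursday: December 6, 2001.
Next Friday: December 7, 2001.

December 7, 2001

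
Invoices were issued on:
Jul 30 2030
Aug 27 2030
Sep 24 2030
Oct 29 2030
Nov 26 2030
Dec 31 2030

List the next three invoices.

Jan 28 2031, Feb 25 2031, Mar 25 2031

These are Tuesdays with 28, 28, 35, 28, 35-day gaps.
Each is the final Tuesday of its month — Jul 30 2030 is past the 28th, so '4th Tuesday' doesn't fit.
January 2031 ends with Tuesday Jan 28 2031.
February 2031 ends with Tuesday Feb 25 2031.
March 2031 ends with Tuesday Mar 25 2031.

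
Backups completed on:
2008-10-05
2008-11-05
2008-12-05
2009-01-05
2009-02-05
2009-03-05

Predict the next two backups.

2009-04-05, 2009-05-05

Each date is the 5th; the gaps (31, 30, 31, 31, 28) track the month lengths.
The rule is the 5th of each month.
April 2009: 2009-04-05.
Next: May 2009 → 2009-05-05.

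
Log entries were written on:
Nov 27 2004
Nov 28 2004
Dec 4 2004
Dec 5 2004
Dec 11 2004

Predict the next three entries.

Every event lands on a Saturday or Sunday (gaps cycle 1, 6, 1, 6).
So the schedule is: every Saturday and Sunday.
The following Sunday is Dec 12 2004.
The following Saturday is Dec 18 2004.
Next Sunday: Dec 19 2004.

Dec 12 2004, Dec 18 2004, Dec 19 2004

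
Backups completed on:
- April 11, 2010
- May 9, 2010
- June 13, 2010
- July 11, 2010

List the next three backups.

All dates are Sundays, 28, 35, 28 days apart.
Specifically, the 2nd Sunday of each month.
2nd Sunday of August 2010: August 8, 2010.
September 2010 — 2nd Sunday is September 12, 2010.
2nd Sunday of October 2010: October 10, 2010.

August 8, 2010; September 12, 2010; October 10, 2010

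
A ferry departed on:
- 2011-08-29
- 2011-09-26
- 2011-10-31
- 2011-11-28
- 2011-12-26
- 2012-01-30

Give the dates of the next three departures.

These are Mondays with 28, 35, 28, 28, 35-day gaps.
Each is the final Monday of its month — 2011-08-29 is past the 28th, so '4th Monday' doesn't fit.
February 2012 ends with Monday 2012-02-27.
March 2012 ends with Monday 2012-03-26.
April 2012 ends with Monday 2012-04-30.

2012-02-27, 2012-03-26, 2012-04-30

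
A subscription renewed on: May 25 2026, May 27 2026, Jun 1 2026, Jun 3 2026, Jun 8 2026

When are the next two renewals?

Jun 10 2026, Jun 15 2026

Every event lands on a Monday or Wednesday (gaps cycle 2, 5, 2, 5).
So the schedule is: every Monday and Wednesday.
Next Wednesday: Jun 10 2026.
The following Monday is Jun 15 2026.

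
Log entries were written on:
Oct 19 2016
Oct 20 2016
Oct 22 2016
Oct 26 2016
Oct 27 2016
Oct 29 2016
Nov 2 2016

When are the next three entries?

Nov 3 2016, Nov 5 2016, Nov 9 2016

The gap pattern 1, 2, 4, 1, 2, 4 repeats every 3 events.
These are the Wednesdays, Thursdays and Saturdays of each week.
Next Thursday: Nov 3 2016.
Next Saturday: Nov 5 2016.
The following Wednesday is Nov 9 2016.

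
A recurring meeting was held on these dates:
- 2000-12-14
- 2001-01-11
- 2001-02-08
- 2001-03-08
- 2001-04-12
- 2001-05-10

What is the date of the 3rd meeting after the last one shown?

2001-08-09

All dates are Thursdays, 28, 28, 28, 35, 28 days apart.
Specifically, the 2nd Thursday of each month.
June 2001 — 2nd Thursday is 2001-06-14.
July 2001 — 2nd Thursday is 2001-07-12.
August 2001 — 2nd Thursday is 2001-08-09.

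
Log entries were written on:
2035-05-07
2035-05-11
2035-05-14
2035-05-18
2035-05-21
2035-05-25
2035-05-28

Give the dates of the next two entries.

2035-06-01, 2035-06-04

Gaps: 4, 3, 4, 3, 4, 3 days — not constant, but cyclic with period 2.
The events fall on every Monday and Friday.
The following Friday is 2035-06-01.
Next Monday: 2035-06-04.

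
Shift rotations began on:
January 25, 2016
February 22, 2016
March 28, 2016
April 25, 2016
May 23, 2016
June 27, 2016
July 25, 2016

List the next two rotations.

These are Mondays at 28- or 35-day spacing (28, 35, 28, 28, 35, 28).
The pattern: 4th Monday of the month.
4th Monday of August 2016: August 22, 2016.
September 2016 — 4th Monday is September 26, 2016.

August 22, 2016; September 26, 2016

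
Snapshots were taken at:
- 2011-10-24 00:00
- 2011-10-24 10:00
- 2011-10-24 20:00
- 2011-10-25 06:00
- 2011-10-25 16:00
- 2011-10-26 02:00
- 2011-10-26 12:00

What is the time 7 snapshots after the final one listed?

Spacing: 10, 10, 10, 10, 10, 10 h — constant 10 h.
2011-10-26 12:00 + 10 h = 2011-10-26 22:00.
2011-10-26 22:00 + 10 h = 2011-10-27 08:00.
2011-10-27 08:00 + 10 h = 2011-10-27 18:00.
2011-10-27 18:00 + 10 h = 2011-10-28 04:00.
2011-10-28 04:00 + 10 h = 2011-10-28 14:00.
2011-10-28 14:00 + 10 h = 2011-10-29 00:00.
2011-10-29 00:00 + 10 h = 2011-10-29 10:00.

2011-10-29 10:00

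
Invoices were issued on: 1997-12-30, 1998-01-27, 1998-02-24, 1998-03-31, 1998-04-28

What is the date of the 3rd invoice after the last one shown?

All Tuesdays; the gaps (28, 28, 35, 28) vary with month length.
This is the last Tuesday of each month.
May 1998 ends with Tuesday 1998-05-26.
June 1998 ends with Tuesday 1998-06-30.
July 1998 ends with Tuesday 1998-07-28.

1998-07-28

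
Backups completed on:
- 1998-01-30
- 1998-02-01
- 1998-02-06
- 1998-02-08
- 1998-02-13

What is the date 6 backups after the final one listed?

Every event lands on a Friday or Sunday (gaps cycle 2, 5, 2, 5).
So the schedule is: every Friday and Sunday.
The following Sunday is 1998-02-15.
The following Friday is 1998-02-20.
The following Sunday is 1998-02-22.
Next Friday: 1998-02-27.
Next Sunday: 1998-03-01.
The following Friday is 1998-03-06.

1998-03-06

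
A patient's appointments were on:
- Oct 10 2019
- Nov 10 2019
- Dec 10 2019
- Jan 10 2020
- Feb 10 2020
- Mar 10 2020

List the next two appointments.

The day-of-month is always 10 (31, 30, 31, 31, 29 days between events).
So this recurs on the 10th of each month.
April 2020: Apr 10 2020.
Next: May 2020 → May 10 2020.

Apr 10 2020, May 10 2020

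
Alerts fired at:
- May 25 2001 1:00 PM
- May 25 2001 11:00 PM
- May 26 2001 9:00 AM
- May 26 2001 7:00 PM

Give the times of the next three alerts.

May 27 2001 5:00 AM, May 27 2001 3:00 PM, May 28 2001 1:00 AM

The interval is a steady 10 hours (10, 10, 10).
May 26 2001 7:00 PM + 10 h = May 27 2001 5:00 AM.
May 27 2001 5:00 AM + 10 h = May 27 2001 3:00 PM.
May 27 2001 3:00 PM + 10 h = May 28 2001 1:00 AM.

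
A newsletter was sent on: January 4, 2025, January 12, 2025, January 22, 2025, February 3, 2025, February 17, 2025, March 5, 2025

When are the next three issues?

Intervals are 8, 10, 12, 14, 16 days — an arithmetic progression with common difference 2.
Next gap: 18 days. March 5, 2025 + 18 days = March 23, 2025.
Next gap: 20 days. March 23, 2025 + 20 days = April 12, 2025.
Next gap: 22 days. April 12, 2025 + 22 days = May 4, 2025.

March 23, 2025; April 12, 2025; May 4, 2025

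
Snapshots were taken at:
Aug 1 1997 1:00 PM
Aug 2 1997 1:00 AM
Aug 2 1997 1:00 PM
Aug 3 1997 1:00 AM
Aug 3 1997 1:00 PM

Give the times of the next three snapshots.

Spacing: 12, 12, 12, 12 h — constant 12 h.
Aug 3 1997 1:00 PM + 12 h = Aug 4 1997 1:00 AM.
Aug 4 1997 1:00 AM + 12 h = Aug 4 1997 1:00 PM.
Aug 4 1997 1:00 PM + 12 h = Aug 5 1997 1:00 AM.

Aug 4 1997 1:00 AM, Aug 4 1997 1:00 PM, Aug 5 1997 1:00 AM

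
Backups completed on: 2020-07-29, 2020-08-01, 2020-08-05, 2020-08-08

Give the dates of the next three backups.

2020-08-12, 2020-08-15, 2020-08-19

The gap pattern 3, 4, 3 repeats every 2 events.
These are the Wednesdays and Saturdays of each week.
Next Wednesday: 2020-08-12.
Next Saturday: 2020-08-15.
The following Wednesday is 2020-08-19.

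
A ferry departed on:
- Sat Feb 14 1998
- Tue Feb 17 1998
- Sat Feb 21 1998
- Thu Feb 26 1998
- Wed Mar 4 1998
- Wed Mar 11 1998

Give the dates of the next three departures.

Thu Mar 19 1998, Sat Mar 28 1998, Tue Apr 7 1998

Intervals are 3, 4, 5, 6, 7 days — an arithmetic progression with common difference 1.
Next gap: 8 days. Wed Mar 11 1998 + 8 days = Thu Mar 19 1998.
Next gap: 9 days. Thu Mar 19 1998 + 9 days = Sat Mar 28 1998.
Next gap: 10 days. Sat Mar 28 1998 + 10 days = Tue Apr 7 1998.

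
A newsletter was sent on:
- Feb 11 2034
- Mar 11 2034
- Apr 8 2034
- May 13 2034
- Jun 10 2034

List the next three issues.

Jul 8 2034, Aug 12 2034, Sep 9 2034

All dates are Saturdays, 28, 28, 35, 28 days apart.
Specifically, the 2nd Saturday of each month.
July 2034 — 2nd Saturday is Jul 8 2034.
August 2034 — 2nd Saturday is Aug 12 2034.
2nd Saturday of September 2034: Sep 9 2034.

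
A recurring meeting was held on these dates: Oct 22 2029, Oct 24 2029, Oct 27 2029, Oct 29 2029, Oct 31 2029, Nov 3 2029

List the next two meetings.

The gap pattern 2, 3, 2, 2, 3 repeats every 3 events.
These are the Mondays, Wednesdays and Saturdays of each week.
Next Monday: Nov 5 2029.
The following Wednesday is Nov 7 2029.

Nov 5 2029, Nov 7 2029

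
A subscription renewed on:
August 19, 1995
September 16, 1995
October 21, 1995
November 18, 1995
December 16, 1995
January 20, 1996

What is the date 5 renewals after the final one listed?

June 15, 1996

Gaps: 28, 35, 28, 28, 35 days — a mix of 28 and 35. Every date is a Saturday.
Each is the 3rd Saturday of its month.
3rd Saturday of February 1996: February 17, 1996.
March 1996 — 3rd Saturday is March 16, 1996.
3rd Saturday of April 1996: April 20, 1996.
3rd Saturday of May 1996: May 18, 1996.
June 1996 — 3rd Saturday is June 15, 1996.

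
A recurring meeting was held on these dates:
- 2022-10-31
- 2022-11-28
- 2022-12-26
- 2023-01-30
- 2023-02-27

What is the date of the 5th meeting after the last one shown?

2023-07-31

These are Mondays with 28, 28, 35, 28-day gaps.
Each is the final Monday of its month — 2022-10-31 is past the 28th, so '4th Monday' doesn't fit.
Last Monday of March 2023: 2023-03-27.
April 2023 ends with Monday 2023-04-24.
May 2023 ends with Monday 2023-05-29.
June 2023 ends with Monday 2023-06-26.
Last Monday of July 2023: 2023-07-31.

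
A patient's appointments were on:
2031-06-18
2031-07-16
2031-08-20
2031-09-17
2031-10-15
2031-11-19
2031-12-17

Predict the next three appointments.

These are Wednesdays at 28- or 35-day spacing (28, 35, 28, 28, 35, 28).
The pattern: 3rd Wednesday of the month.
January 2032 — 3rd Wednesday is 2032-01-21.
February 2032 — 3rd Wednesday is 2032-02-18.
3rd Wednesday of March 2032: 2032-03-17.

2032-01-21, 2032-02-18, 2032-03-17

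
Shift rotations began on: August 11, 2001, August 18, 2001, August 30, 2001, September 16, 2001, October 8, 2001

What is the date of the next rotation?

Gaps: 7, 12, 17, 22 days — each gap is 5 larger than the previous one.
Next gap: 27 days. October 8, 2001 + 27 days = November 4, 2001.

November 4, 2001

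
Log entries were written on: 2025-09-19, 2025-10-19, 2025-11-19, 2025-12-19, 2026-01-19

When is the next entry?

The day-of-month is always 19 (30, 31, 30, 31 days between events).
So this recurs on the 19th of each month.
February 2026: 2026-02-19.

2026-02-19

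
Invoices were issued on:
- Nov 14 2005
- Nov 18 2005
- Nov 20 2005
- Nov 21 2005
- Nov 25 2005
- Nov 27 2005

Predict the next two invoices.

Gaps: 4, 2, 1, 4, 2 days — not constant, but cyclic with period 3.
The events fall on every Monday, Friday and Sunday.
The following Monday is Nov 28 2005.
The following Friday is Dec 2 2005.

Nov 28 2005, Dec 2 2005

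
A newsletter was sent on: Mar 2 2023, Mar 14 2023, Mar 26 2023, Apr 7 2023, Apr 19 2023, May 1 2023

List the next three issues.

May 13 2023, May 25 2023, Jun 6 2023

Every event comes 12 days after the last (12, 12, 12, 12, 12).
May 1 2023 + 12 days = May 13 2023.
May 13 2023 + 12 days = May 25 2023.
May 25 2023 + 12 days = Jun 6 2023.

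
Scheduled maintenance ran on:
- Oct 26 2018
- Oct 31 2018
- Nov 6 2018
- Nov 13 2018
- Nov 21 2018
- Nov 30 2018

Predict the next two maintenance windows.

Intervals are 5, 6, 7, 8, 9 days — an arithmetic progression with common difference 1.
Next gap: 10 days. Nov 30 2018 + 10 days = Dec 10 2018.
Next gap: 11 days. Dec 10 2018 + 11 days = Dec 21 2018.

Dec 10 2018, Dec 21 2018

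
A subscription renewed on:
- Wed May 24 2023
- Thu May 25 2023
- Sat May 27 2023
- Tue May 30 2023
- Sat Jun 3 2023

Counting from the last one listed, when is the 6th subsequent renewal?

Tue Jul 18 2023

Intervals are 1, 2, 3, 4 days — an arithmetic progression with common difference 1.
Next gap: 5 days. Sat Jun 3 2023 + 5 days = Thu Jun 8 2023.
Next gap: 6 days. Thu Jun 8 2023 + 6 days = Wed Jun 14 2023.
Next gap: 7 days. Wed Jun 14 2023 + 7 days = Wed Jun 21 2023.
Next gap: 8 days. Wed Jun 21 2023 + 8 days = Thu Jun 29 2023.
Next gap: 9 days. Thu Jun 29 2023 + 9 days = Sat Jul 8 2023.
Next gap: 10 days. Sat Jul 8 2023 + 10 days = Tue Jul 18 2023.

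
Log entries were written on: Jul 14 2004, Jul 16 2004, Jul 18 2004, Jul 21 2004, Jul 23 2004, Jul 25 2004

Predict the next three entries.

Jul 28 2004, Jul 30 2004, Aug 1 2004

The gap pattern 2, 2, 3, 2, 2 repeats every 3 events.
These are the Wednesdays, Fridays and Sundays of each week.
Next Wednesday: Jul 28 2004.
The following Friday is Jul 30 2004.
The following Sunday is Aug 1 2004.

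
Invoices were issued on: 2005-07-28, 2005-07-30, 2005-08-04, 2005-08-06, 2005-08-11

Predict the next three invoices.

2005-08-13, 2005-08-18, 2005-08-20

The gap pattern 2, 5, 2, 5 repeats every 2 events.
These are the Thursdays and Saturdays of each week.
The following Saturday is 2005-08-13.
The following Thursday is 2005-08-18.
The following Saturday is 2005-08-20.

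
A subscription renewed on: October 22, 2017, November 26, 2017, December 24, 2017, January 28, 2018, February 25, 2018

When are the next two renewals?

All dates are Sundays, 35, 28, 35, 28 days apart.
Specifically, the 4th Sunday of each month.
4th Sunday of March 2018: March 25, 2018.
4th Sunday of April 2018: April 22, 2018.

March 25, 2018; April 22, 2018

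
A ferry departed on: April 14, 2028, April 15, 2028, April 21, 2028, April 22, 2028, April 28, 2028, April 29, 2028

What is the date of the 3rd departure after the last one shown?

May 12, 2028

The gap pattern 1, 6, 1, 6, 1 repeats every 2 events.
These are the Fridays and Saturdays of each week.
The following Friday is May 5, 2028.
Next Saturday: May 6, 2028.
Next Friday: May 12, 2028.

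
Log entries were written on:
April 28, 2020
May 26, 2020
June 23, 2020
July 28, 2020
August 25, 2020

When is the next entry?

All dates are Tuesdays, 28, 28, 35, 28 days apart.
Specifically, the 4th Tuesday of each month.
September 2020 — 4th Tuesday is September 22, 2020.

September 22, 2020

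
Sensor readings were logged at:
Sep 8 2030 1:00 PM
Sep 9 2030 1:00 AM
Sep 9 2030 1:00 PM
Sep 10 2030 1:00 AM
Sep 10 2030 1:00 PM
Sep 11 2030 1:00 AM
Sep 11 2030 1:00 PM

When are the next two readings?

Sep 12 2030 1:00 AM, Sep 12 2030 1:00 PM

Gaps: 12, 12, 12, 12, 12, 12 hours — each event is 12 hours after the previous one.
Sep 11 2030 1:00 PM + 12 h = Sep 12 2030 1:00 AM.
Sep 12 2030 1:00 AM + 12 h = Sep 12 2030 1:00 PM.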